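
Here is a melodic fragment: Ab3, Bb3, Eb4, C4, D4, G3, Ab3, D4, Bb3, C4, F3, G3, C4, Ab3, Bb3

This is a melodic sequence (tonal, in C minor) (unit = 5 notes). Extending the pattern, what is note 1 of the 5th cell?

The unit is 5 notes. Position-1 pitches of the 3 shown cells: Ab3, G3, F3.
Extending down a 2nd: Eb3 → D3.

D3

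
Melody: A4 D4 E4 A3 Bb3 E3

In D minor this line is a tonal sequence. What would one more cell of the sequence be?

F3 Bb2

Unit = 2 notes; the statements start on A4, E4, Bb3, moving down a 4th each time.
So cell 4 is F3 Bb2.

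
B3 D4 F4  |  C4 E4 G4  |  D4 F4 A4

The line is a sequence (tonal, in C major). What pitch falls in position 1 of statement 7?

A4

Grouping in 3s, the 1st note of each cell is B3, C4, D4.
Each moves up a 2nd. Continuing: E4 → F4 → G4 → A4.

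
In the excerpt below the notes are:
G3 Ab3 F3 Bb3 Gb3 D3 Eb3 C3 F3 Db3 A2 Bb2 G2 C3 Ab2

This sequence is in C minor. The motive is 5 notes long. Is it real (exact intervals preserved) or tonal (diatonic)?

Each cell has the same semitone pattern (1, -3, 5, -4) — intervals are preserved exactly.
And Gb3 lies outside C minor, so the sequence is real rather than tonal.

real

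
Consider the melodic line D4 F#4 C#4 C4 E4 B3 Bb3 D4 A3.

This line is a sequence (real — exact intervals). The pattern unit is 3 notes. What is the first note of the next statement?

The 3-note cells begin on D4, C4, Bb3 — each down a 2nd from the last.
One more step down a 2nd gives Ab3.

Ab3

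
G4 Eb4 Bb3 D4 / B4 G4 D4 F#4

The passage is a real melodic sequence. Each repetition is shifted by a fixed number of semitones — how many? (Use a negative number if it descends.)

4

Taking 4-note groups, the heads are G4, B4: the pattern moves up a 3rd.
Counting half-steps from G4 to B4: 4.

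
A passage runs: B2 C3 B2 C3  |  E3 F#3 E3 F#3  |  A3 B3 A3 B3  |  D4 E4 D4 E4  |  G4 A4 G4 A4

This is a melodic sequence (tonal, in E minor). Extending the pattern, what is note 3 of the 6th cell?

C5

With 4-note cells, note 3 of each statement runs B2, E3, A3, D4, G4.
One more up a 4th gives C5.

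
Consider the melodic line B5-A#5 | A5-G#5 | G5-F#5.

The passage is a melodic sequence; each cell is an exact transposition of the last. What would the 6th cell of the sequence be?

Db5 C5

Unit = 2 notes; the statements start on B5, A5, G5, moving down a 2nd each time.
Extending down a 2nd: F5 → Eb5 → Db5.
Statement 6 starts on Db5 and keeps the same exact contour: Db5 C5.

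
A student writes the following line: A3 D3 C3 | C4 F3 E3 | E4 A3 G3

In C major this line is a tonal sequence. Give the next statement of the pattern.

With a 3-note motive the entries are A3, C4, E4, each up a 3rd from the previous.
Statement 4 starts on G4 and keeps the same diatonic contour: G4 C4 B3.

G4 C4 B3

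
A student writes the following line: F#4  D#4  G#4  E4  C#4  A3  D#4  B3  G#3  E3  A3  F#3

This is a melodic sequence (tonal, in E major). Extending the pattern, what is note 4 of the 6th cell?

Grouping in 4s, the 4th note of each cell is E4, B3, F#3.
Extending down a 4th: C#3 → G#2 → D#2.

D#2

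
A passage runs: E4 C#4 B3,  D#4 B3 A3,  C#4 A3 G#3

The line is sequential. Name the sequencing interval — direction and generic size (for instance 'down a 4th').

Taking 3-note groups, the heads are E4, D#4, C#4: the pattern moves down a 2nd.
E4 to D#4 is down a 2nd.

down a 2nd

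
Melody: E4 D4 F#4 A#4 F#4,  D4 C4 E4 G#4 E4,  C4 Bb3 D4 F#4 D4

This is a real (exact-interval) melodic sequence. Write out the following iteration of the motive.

Bb3 Ab3 C4 E4 C4

Unit = 5 notes; the statements start on E4, D4, C4, moving down a 2nd each time.
So cell 4 is Bb3 Ab3 C4 E4 C4.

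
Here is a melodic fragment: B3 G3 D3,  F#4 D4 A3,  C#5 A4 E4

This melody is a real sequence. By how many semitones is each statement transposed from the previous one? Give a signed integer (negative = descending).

7

The 3-note cells begin on B3, F#4, C#5 — each up a 5th from the last.
B3 to F#4 spans +7 semitones.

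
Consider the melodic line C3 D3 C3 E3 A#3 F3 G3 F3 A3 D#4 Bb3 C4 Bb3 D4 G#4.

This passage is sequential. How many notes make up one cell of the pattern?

There are 15 notes; a 5-note unit gives 3 cells:
C3 D3 C3 E3 A#3 | F3 G3 F3 A3 D#4 | Bb3 C4 Bb3 D4 G#4
Every group is a transposition up a 4th of the one before; no shorter unit works.

5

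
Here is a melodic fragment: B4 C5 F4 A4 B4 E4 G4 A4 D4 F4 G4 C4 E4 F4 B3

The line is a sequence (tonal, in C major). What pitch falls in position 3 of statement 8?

F3

With 3-note cells, note 3 of each statement runs F4, E4, D4, C4, B3.
Extending down a 2nd: A3 → G3 → F3.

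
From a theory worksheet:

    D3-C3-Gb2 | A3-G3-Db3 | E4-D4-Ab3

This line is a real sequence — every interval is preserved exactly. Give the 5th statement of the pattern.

F#5 E5 Bb4

Unit = 3 notes; the statements start on D3, A3, E4, moving up a 5th each time.
Continuing the starts: B4 → F#5.
From F#5 the exact shape gives F#5 E5 Bb4.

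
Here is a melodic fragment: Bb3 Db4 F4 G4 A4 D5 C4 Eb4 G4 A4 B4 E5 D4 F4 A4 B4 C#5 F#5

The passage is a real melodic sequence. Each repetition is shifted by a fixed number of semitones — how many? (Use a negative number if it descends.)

2

With a 6-note motive the entries are Bb3, C4, D4, each up a 2nd from the previous.
Bb3→C4 is 60 − 58 = 2 semitones.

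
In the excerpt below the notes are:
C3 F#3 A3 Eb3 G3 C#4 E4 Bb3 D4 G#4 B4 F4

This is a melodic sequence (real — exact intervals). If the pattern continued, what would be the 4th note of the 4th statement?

With 4-note cells, note 4 of each statement runs Eb3, Bb3, F4.
From F4, up a 5th gives C5.

C5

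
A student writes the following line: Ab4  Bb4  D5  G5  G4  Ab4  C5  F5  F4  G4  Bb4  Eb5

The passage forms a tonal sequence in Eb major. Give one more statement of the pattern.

Eb4 F4 Ab4 D5

The 4-note cells begin on Ab4, G4, F4 — each down a 2nd from the last.
So cell 4 is Eb4 F4 Ab4 D5.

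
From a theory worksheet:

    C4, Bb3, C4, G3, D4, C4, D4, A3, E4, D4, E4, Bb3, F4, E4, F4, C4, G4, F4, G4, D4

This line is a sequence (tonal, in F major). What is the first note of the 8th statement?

Taking 4-note groups, the heads are C4, D4, E4, F4, G4: the pattern moves up a 2nd.
Extending the heads up a 2nd: A4 → Bb4 → C5.

C5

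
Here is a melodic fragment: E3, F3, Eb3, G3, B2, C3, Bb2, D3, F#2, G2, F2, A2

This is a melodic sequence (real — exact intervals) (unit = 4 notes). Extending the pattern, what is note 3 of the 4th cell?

With 4-note cells, note 3 of each statement runs Eb3, Bb2, F2.
One more down a 4th gives C2.

C2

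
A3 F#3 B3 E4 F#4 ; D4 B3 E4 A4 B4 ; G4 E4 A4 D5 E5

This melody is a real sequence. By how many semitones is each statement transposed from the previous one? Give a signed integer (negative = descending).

The 5-note cells begin on A3, D4, G4 — each up a 4th from the last.
Counting half-steps from A3 to D4: 5.

5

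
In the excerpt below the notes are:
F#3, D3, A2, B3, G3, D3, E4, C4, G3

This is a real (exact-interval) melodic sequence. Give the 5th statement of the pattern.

D5 Bb4 F4

Taking 3-note groups, the heads are F#3, B3, E4: the pattern moves up a 4th.
Carrying on: A4 → D5.
Statement 5 starts on D5 and keeps the same exact contour: D5 Bb4 F4.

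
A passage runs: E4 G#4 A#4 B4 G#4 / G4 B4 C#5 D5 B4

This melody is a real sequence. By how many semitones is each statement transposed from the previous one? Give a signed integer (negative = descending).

3

The 5-note cells begin on E4, G4 — each up a 3rd from the last.
E4 to G4 spans +3 semitones.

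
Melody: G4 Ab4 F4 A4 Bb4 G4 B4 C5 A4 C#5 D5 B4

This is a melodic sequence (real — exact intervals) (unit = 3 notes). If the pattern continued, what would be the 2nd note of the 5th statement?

E5

The unit is 3 notes. Position-2 pitches of the 4 shown cells: Ab4, Bb4, C5, D5.
One more up a 2nd gives E5.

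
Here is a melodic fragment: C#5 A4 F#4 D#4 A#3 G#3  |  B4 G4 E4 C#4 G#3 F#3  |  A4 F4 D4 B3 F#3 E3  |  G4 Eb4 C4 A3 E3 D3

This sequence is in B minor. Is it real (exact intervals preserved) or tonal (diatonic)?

Each cell has the same semitone pattern (-4, -3, -3, -5, -2) — intervals are preserved exactly.
And D#4 lies outside B minor, so the sequence is real rather than tonal.

real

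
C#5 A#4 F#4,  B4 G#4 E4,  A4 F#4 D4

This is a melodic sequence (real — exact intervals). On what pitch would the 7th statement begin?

Db4

Unit = 3 notes; the statements start on C#5, B4, A4, moving down a 2nd each time.
Extending the heads down a 2nd: G4 → F4 → Eb4 → Db4.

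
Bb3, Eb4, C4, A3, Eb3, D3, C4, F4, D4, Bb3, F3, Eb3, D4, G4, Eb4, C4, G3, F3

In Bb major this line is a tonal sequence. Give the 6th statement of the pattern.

Unit = 6 notes; the statements start on Bb3, C4, D4, moving up a 2nd each time.
Continuing the starts: Eb4 → F4 → G4.
From G4 the diatonic shape gives G4 C5 A4 F4 C4 Bb3.

G4 C5 A4 F4 C4 Bb3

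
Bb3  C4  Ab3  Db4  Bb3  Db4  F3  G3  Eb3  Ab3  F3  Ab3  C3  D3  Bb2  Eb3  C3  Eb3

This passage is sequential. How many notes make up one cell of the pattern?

There are 18 notes; a 6-note unit gives 3 cells:
Bb3 C4 Ab3 Db4 Bb3 Db4 | F3 G3 Eb3 Ab3 F3 Ab3 | C3 D3 Bb2 Eb3 C3 Eb3
Every group is a transposition down a 4th of the one before; no shorter unit works.

6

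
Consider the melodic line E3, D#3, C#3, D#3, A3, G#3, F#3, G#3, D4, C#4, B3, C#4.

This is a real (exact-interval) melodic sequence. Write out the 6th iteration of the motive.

F5 E5 D5 E5

Unit = 4 notes; the statements start on E3, A3, D4, moving up a 4th each time.
Extending up a 4th: G4 → C5 → F5.
From F5 the exact shape gives F5 E5 D5 E5.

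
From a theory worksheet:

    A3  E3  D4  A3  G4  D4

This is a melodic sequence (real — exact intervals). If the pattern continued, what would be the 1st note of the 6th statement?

Bb5

Grouping in 2s, the 1st note of each cell is A3, D4, G4.
Extending up a 4th: C5 → F5 → Bb5.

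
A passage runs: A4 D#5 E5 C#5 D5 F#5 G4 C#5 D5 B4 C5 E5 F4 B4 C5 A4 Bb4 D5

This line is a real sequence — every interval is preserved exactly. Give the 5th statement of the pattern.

Db4 G4 Ab4 F4 Gb4 Bb4

Taking 6-note groups, the heads are A4, G4, F4: the pattern moves down a 2nd.
Continuing the starts: Eb4 → Db4.
From Db4 the exact shape gives Db4 G4 Ab4 F4 Gb4 Bb4.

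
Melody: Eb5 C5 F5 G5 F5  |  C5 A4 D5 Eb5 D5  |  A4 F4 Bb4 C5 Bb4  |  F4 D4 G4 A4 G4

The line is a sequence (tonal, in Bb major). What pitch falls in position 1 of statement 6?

Bb3

The unit is 5 notes. Position-1 pitches of the 4 shown cells: Eb5, C5, A4, F4.
Extending down a 3rd: D4 → Bb3.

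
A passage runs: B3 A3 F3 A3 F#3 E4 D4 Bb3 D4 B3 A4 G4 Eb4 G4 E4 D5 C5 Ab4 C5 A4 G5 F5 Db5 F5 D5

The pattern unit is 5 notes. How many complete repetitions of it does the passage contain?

25 notes in groups of 5 gives 25/5 = 5 statements.
Starts: B3, E4, A4, D5, G5 — each up a 4th.

5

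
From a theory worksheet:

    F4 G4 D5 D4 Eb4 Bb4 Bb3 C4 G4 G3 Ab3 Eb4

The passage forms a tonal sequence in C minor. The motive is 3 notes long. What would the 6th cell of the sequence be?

With a 3-note motive the entries are F4, D4, Bb3, G3, each down a 3rd from the previous.
Extending down a 3rd: Eb3 → C3.
From C3 the diatonic shape gives C3 D3 Ab3.

C3 D3 Ab3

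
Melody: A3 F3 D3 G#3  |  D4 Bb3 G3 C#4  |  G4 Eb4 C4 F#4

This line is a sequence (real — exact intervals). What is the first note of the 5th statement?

F5

Taking 4-note groups, the heads are A3, D4, G4: the pattern moves up a 4th.
Continuing: C5 → F5. Statement 5 starts on F5.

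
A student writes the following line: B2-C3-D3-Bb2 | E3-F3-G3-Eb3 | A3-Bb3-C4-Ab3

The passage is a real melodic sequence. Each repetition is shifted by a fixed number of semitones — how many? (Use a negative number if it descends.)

With a 4-note motive the entries are B2, E3, A3, each up a 4th from the previous.
Counting half-steps from B2 to E3: 5.

5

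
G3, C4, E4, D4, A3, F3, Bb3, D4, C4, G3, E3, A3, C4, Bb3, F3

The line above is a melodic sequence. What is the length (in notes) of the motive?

15 notes total. Splitting into 3 groups of 5:
G3 C4 E4 D4 A3 | F3 Bb3 D4 C4 G3 | E3 A3 C4 Bb3 F3
Every group is a transposition down a 2nd of the one before; no shorter unit works.

5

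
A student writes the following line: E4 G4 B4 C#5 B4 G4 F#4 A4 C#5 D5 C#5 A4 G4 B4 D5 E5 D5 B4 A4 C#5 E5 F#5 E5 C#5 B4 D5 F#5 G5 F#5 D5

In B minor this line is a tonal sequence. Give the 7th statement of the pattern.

Unit = 6 notes; the statements start on E4, F#4, G4, A4, B4, moving up a 2nd each time.
Continuing the starts: C#5 → D5.
Statement 7 starts on D5 and keeps the same diatonic contour: D5 F#5 A5 B5 A5 F#5.

D5 F#5 A5 B5 A5 F#5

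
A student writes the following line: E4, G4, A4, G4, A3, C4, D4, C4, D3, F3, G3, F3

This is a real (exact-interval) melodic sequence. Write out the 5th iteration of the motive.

The 4-note cells begin on E4, A3, D3 — each down a 5th from the last.
Extending down a 5th: G2 → C2.
Statement 5 starts on C2 and keeps the same exact contour: C2 Eb2 F2 Eb2.

C2 Eb2 F2 Eb2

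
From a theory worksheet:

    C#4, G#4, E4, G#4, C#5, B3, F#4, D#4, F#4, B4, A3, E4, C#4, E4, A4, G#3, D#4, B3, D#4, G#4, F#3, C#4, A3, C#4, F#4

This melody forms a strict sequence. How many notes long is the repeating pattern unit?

5

There are 25 notes; a 5-note unit gives 5 cells:
C#4 G#4 E4 G#4 C#5 | B3 F#4 D#4 F#4 B4 | A3 E4 C#4 E4 A4 | G#3 D#4 B3 D#4 G#4 | F#3 C#4 A3 C#4 F#4
That's a consistent down a 2nd shift per cell, and no other grouping gives one.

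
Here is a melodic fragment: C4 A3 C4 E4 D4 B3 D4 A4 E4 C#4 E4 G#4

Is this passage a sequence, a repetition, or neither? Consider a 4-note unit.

neither

Note 4 of cell 2 is A4; if this were a sequence it would be F#4. No unit length gives a consistent transposition pattern.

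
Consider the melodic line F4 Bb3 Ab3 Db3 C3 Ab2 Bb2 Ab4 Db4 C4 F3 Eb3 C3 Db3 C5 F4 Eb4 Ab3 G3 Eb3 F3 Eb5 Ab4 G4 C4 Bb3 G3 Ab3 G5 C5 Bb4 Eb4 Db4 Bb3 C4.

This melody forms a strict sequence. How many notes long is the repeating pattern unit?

7

35 notes total. Splitting into 5 groups of 7:
F4 Bb3 Ab3 Db3 C3 Ab2 Bb2 | Ab4 Db4 C4 F3 Eb3 C3 Db3 | C5 F4 Eb4 Ab3 G3 Eb3 F3 | Eb5 Ab4 G4 C4 Bb3 G3 Ab3 | G5 C5 Bb4 Eb4 Db4 Bb3 C4
Every group is a transposition up a 3rd of the one before; no shorter unit works.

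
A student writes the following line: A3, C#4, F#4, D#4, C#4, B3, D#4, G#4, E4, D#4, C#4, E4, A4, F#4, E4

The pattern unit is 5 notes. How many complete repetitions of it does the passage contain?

3

15 notes in groups of 5 gives 15/5 = 3 statements.
Starts: A3, B3, C#4 — each up a 2nd.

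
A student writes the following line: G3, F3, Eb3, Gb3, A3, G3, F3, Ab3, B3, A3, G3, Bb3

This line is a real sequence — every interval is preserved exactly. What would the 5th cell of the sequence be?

The 4-note cells begin on G3, A3, B3 — each up a 2nd from the last.
Extending up a 2nd: C#4 → D#4.
From D#4 the exact shape gives D#4 C#4 B3 D4.

D#4 C#4 B3 D4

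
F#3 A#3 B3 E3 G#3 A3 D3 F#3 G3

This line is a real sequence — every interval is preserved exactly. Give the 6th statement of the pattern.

The 3-note cells begin on F#3, E3, D3 — each down a 2nd from the last.
Extending down a 2nd: C3 → Bb2 → Ab2.
From Ab2 the exact shape gives Ab2 C3 Db3.

Ab2 C3 Db3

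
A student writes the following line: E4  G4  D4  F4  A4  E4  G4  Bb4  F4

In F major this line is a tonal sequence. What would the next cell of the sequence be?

A4 C5 G4

The 3-note cells begin on E4, F4, G4 — each up a 2nd from the last.
So cell 4 is A4 C5 G4.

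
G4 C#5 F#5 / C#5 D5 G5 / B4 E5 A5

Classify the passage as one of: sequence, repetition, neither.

Note 1 of cell 2 is C#5; if this were a sequence it would be A4. No unit length gives a consistent transposition pattern.

neither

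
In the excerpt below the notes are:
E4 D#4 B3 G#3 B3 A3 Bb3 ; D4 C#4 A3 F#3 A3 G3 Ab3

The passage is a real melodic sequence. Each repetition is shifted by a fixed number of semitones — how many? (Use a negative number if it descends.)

With a 7-note motive the entries are E4, D4, each down a 2nd from the previous.
E4 to D4 spans -2 semitones.

-2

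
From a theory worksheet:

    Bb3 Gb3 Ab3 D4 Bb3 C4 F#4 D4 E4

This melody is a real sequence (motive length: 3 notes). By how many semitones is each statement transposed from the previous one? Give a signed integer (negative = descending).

With a 3-note motive the entries are Bb3, D4, F#4, each up a 3rd from the previous.
Counting half-steps from Bb3 to D4: 4.

4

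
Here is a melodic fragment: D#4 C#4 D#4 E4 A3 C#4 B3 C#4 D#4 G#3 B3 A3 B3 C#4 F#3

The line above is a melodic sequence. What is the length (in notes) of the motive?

5

Try groups of 5 (3 cells in 15 notes):
D#4 C#4 D#4 E4 A3 | C#4 B3 C#4 D#4 G#3 | B3 A3 B3 C#4 F#3
That's a consistent down a 2nd shift per cell, and no other grouping gives one.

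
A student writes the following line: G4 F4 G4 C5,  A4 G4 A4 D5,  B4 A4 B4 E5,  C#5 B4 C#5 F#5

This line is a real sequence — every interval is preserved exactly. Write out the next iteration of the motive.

D#5 C#5 D#5 G#5

Taking 4-note groups, the heads are G4, A4, B4, C#5: the pattern moves up a 2nd.
From D#5 the exact shape gives D#5 C#5 D#5 G#5.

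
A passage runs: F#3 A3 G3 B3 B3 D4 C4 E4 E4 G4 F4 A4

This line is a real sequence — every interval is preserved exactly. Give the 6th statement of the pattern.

G5 Bb5 Ab5 C6

Taking 4-note groups, the heads are F#3, B3, E4: the pattern moves up a 4th.
Extending up a 4th: A4 → D5 → G5.
So cell 6 is G5 Bb5 Ab5 C6.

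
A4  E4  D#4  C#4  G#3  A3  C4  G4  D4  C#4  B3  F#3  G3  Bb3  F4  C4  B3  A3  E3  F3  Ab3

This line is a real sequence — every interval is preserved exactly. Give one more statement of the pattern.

With a 7-note motive the entries are A4, G4, F4, each down a 2nd from the previous.
So cell 4 is Eb4 Bb3 A3 G3 D3 Eb3 Gb3.

Eb4 Bb3 A3 G3 D3 Eb3 Gb3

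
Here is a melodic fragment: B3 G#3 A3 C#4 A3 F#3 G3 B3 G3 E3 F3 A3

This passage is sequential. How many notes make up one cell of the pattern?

Try groups of 4 (3 cells in 12 notes):
B3 G#3 A3 C#4 | A3 F#3 G3 B3 | G3 E3 F3 A3
That's a consistent down a 2nd shift per cell, and no other grouping gives one.

4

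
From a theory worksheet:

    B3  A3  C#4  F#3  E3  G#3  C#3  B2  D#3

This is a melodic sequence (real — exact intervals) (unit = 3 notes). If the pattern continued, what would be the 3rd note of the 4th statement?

Grouping in 3s, the 3rd note of each cell is C#4, G#3, D#3.
From D#3, down a 4th gives A#2.

A#2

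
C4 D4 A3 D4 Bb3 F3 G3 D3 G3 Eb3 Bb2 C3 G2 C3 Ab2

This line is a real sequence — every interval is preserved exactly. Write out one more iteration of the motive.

Eb2 F2 C2 F2 Db2

With a 5-note motive the entries are C4, F3, Bb2, each down a 5th from the previous.
Statement 4 starts on Eb2 and keeps the same exact contour: Eb2 F2 C2 F2 Db2.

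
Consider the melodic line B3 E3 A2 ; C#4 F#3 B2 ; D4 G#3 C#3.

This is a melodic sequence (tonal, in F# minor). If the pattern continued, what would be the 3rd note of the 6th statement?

F#3

Grouping in 3s, the 3rd note of each cell is A2, B2, C#3.
Each moves up a 2nd. Continuing: D3 → E3 → F#3.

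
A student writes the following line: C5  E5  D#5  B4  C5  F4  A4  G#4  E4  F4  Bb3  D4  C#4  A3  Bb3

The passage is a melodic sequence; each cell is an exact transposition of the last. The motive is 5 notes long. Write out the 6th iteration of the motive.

Db2 F2 E2 C2 Db2

With a 5-note motive the entries are C5, F4, Bb3, each down a 5th from the previous.
Carrying on: Eb3 → Ab2 → Db2.
Statement 6 starts on Db2 and keeps the same exact contour: Db2 F2 E2 C2 Db2.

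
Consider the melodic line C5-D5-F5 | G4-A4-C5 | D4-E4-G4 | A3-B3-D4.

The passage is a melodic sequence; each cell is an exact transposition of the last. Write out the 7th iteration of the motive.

With a 3-note motive the entries are C5, G4, D4, A3, each down a 4th from the previous.
Continuing the starts: E3 → B2 → F#2.
So cell 7 is F#2 G#2 B2.

F#2 G#2 B2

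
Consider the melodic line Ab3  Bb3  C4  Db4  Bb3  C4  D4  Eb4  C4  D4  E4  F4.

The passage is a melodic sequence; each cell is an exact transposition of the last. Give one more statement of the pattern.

Taking 4-note groups, the heads are Ab3, Bb3, C4: the pattern moves up a 2nd.
So cell 4 is D4 E4 F#4 G4.

D4 E4 F#4 G4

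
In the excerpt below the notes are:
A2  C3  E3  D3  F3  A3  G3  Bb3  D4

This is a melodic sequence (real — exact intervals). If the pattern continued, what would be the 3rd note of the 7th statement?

Bb5

With 3-note cells, note 3 of each statement runs E3, A3, D4.
Carrying that up a 4th forward: G4 → C5 → F5 → Bb5.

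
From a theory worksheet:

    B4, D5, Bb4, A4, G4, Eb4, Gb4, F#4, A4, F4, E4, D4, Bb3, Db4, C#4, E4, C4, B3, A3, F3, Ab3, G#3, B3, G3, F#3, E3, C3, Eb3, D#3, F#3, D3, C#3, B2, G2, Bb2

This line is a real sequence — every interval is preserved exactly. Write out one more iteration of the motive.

A#2 C#3 A2 G#2 F#2 D2 F2

Unit = 7 notes; the statements start on B4, F#4, C#4, G#3, D#3, moving down a 4th each time.
From A#2 the exact shape gives A#2 C#3 A2 G#2 F#2 D2 F2.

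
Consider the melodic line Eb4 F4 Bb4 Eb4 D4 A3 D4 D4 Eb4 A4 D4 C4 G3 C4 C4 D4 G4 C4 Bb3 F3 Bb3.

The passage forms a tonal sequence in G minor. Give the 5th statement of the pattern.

The 7-note cells begin on Eb4, D4, C4 — each down a 2nd from the last.
Carrying on: Bb3 → A3.
So cell 5 is A3 Bb3 Eb4 A3 G3 D3 G3.

A3 Bb3 Eb4 A3 G3 D3 G3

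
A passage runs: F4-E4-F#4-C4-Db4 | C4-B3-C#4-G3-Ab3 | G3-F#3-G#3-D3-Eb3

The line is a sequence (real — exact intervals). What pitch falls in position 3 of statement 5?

With 5-note cells, note 3 of each statement runs F#4, C#4, G#3.
Each moves down a 4th. Continuing: D#3 → A#2.

A#2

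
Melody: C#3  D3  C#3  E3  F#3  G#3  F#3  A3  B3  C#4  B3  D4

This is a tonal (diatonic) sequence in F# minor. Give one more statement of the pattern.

Unit = 4 notes; the statements start on C#3, F#3, B3, moving up a 4th each time.
Statement 4 starts on E4 and keeps the same diatonic contour: E4 F#4 E4 G#4.

E4 F#4 E4 G#4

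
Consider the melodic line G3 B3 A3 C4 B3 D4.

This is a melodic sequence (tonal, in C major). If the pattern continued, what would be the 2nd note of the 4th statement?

Grouping in 2s, the 2nd note of each cell is B3, C4, D4.
From D4, up a 2nd gives E4.

E4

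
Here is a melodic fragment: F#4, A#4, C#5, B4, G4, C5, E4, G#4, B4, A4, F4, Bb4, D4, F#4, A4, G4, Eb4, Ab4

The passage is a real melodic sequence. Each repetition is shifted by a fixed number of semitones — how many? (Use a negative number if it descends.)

-2

With a 6-note motive the entries are F#4, E4, D4, each down a 2nd from the previous.
F#4 to E4 spans -2 semitones.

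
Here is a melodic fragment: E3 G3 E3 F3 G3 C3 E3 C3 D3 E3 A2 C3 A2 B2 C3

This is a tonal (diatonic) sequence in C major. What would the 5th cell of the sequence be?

Taking 5-note groups, the heads are E3, C3, A2: the pattern moves down a 3rd.
Carrying on: F2 → D2.
So cell 5 is D2 F2 D2 E2 F2.

D2 F2 D2 E2 F2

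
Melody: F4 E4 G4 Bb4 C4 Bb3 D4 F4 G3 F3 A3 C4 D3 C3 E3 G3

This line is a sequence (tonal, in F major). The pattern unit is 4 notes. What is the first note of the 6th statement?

The 4-note cells begin on F4, C4, G3, D3 — each down a 4th from the last.
Continuing: A2 → E2. Statement 6 starts on E2.

E2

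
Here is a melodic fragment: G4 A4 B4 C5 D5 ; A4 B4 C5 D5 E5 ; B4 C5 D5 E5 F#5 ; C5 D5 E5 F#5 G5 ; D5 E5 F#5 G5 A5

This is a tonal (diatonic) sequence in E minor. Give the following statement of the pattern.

E5 F#5 G5 A5 B5

Taking 5-note groups, the heads are G4, A4, B4, C5, D5: the pattern moves up a 2nd.
From E5 the diatonic shape gives E5 F#5 G5 A5 B5.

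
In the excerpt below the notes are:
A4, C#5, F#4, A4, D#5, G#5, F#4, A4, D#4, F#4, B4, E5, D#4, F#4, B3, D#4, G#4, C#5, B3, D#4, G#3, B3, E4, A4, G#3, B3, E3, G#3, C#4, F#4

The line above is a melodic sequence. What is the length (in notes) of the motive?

6

Try groups of 6 (5 cells in 30 notes):
A4 C#5 F#4 A4 D#5 G#5 | F#4 A4 D#4 F#4 B4 E5 | D#4 F#4 B3 D#4 G#4 C#5 | B3 D#4 G#3 B3 E4 A4 | G#3 B3 E3 G#3 C#4 F#4
Every group is a transposition down a 3rd of the one before; no shorter unit works.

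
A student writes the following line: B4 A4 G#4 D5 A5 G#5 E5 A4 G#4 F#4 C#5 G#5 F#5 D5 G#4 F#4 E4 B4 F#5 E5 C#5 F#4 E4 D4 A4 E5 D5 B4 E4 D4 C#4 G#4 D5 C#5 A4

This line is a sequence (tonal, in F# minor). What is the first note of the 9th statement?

A3

Taking 7-note groups, the heads are B4, A4, G#4, F#4, E4: the pattern moves down a 2nd.
Continuing: D4 → C#4 → B3 → A3. Statement 9 starts on A3.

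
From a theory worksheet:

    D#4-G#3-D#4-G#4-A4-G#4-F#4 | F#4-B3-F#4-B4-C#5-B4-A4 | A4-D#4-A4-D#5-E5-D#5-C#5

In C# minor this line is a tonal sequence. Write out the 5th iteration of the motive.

The 7-note cells begin on D#4, F#4, A4 — each up a 3rd from the last.
Carrying on: C#5 → E5.
Statement 5 starts on E5 and keeps the same diatonic contour: E5 A4 E5 A5 B5 A5 G#5.

E5 A4 E5 A5 B5 A5 G#5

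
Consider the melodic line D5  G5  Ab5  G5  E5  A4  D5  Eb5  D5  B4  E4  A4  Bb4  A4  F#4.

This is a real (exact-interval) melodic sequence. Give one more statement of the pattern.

Taking 5-note groups, the heads are D5, A4, E4: the pattern moves down a 4th.
From B3 the exact shape gives B3 E4 F4 E4 C#4.

B3 E4 F4 E4 C#4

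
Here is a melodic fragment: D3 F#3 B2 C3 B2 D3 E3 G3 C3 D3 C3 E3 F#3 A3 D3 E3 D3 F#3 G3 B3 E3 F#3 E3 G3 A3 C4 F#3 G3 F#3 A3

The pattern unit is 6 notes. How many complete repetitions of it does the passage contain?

30 notes in groups of 6 gives 30/6 = 5 statements.
Starts: D3, E3, F#3, G3, A3 — each up a 2nd.

5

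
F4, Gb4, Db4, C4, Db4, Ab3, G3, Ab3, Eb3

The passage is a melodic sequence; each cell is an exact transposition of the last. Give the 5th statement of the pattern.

The 3-note cells begin on F4, C4, G3 — each down a 4th from the last.
Extending down a 4th: D3 → A2.
From A2 the exact shape gives A2 Bb2 F2.

A2 Bb2 F2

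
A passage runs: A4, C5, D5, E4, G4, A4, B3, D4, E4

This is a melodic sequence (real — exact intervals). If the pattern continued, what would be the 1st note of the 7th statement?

D#2

The unit is 3 notes. Position-1 pitches of the 3 shown cells: A4, E4, B3.
Each moves down a 4th. Continuing: F#3 → C#3 → G#2 → D#2.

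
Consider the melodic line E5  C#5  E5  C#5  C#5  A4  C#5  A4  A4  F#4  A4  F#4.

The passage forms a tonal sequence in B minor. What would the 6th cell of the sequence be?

B3 G3 B3 G3

With a 4-note motive the entries are E5, C#5, A4, each down a 3rd from the previous.
Extending down a 3rd: F#4 → D4 → B3.
From B3 the diatonic shape gives B3 G3 B3 G3.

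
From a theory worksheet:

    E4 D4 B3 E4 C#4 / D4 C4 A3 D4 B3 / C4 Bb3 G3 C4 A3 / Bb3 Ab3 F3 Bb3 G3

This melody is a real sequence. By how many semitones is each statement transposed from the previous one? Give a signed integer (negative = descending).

With a 5-note motive the entries are E4, D4, C4, Bb3, each down a 2nd from the previous.
Counting half-steps from E4 to D4: -2.

-2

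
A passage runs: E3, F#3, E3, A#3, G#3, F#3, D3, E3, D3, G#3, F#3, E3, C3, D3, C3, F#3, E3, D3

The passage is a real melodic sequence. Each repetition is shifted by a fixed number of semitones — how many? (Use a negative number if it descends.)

The 6-note cells begin on E3, D3, C3 — each down a 2nd from the last.
E3 to D3 spans -2 semitones.

-2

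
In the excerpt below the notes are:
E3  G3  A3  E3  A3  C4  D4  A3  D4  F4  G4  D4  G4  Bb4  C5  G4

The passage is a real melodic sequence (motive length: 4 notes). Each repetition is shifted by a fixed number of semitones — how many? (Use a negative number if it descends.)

5

The 4-note cells begin on E3, A3, D4, G4 — each up a 4th from the last.
E3→A3 is 57 − 52 = 5 semitones.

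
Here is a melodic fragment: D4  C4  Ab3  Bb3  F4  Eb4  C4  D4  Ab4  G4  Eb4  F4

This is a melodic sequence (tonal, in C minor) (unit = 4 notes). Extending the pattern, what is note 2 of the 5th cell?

D5

Grouping in 4s, the 2nd note of each cell is C4, Eb4, G4.
Extending up a 3rd: Bb4 → D5.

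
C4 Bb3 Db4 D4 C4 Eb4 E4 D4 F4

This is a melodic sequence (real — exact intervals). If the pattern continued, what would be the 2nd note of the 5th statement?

With 3-note cells, note 2 of each statement runs Bb3, C4, D4.
Carrying that up a 2nd forward: E4 → F#4.

F#4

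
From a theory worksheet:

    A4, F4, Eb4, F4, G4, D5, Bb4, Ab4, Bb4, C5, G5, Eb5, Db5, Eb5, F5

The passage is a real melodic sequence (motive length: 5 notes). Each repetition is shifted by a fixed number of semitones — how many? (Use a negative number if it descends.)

Taking 5-note groups, the heads are A4, D5, G5: the pattern moves up a 4th.
Counting half-steps from A4 to D5: 5.

5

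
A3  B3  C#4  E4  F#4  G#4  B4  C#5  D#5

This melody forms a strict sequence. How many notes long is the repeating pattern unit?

Try groups of 3 (3 cells in 9 notes):
A3 B3 C#4 | E4 F#4 G#4 | B4 C#5 D#5
Every group is a transposition up a 5th of the one before; no shorter unit works.

3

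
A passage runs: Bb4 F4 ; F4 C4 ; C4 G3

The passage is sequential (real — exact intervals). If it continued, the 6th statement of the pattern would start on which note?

Taking 2-note groups, the heads are Bb4, F4, C4: the pattern moves down a 4th.
Continuing: G3 → D3 → A2. Statement 6 starts on A2.

A2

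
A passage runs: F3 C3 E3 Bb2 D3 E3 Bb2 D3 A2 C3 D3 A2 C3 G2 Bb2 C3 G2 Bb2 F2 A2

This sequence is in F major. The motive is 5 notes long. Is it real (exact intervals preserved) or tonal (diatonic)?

tonal

Every note is diatonic to F major.
Cell 1 has -5 semitones from note 1 to 2, but cell 2 has -6 — the interval quality changes while the contour stays the same, which is the hallmark of a tonal sequence.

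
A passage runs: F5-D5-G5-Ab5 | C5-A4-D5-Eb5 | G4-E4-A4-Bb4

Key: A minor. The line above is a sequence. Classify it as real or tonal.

real

Each cell has the same semitone pattern (-3, 5, 1) — intervals are preserved exactly.
And Ab5 lies outside A minor, so the sequence is real rather than tonal.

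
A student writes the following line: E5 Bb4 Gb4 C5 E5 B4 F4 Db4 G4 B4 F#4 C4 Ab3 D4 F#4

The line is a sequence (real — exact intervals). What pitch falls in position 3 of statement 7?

C2

The unit is 5 notes. Position-3 pitches of the 3 shown cells: Gb4, Db4, Ab3.
Each moves down a 4th. Continuing: Eb3 → Bb2 → F2 → C2.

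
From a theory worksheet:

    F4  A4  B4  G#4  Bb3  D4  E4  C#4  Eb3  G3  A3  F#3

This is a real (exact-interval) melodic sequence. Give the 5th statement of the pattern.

Unit = 4 notes; the statements start on F4, Bb3, Eb3, moving down a 5th each time.
Extending down a 5th: Ab2 → Db2.
So cell 5 is Db2 F2 G2 E2.

Db2 F2 G2 E2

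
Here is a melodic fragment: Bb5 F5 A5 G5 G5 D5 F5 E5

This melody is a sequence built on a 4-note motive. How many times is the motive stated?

8 notes in groups of 4 gives 8/4 = 2 statements.
Starts: Bb5, G5 — each down a 3rd.

2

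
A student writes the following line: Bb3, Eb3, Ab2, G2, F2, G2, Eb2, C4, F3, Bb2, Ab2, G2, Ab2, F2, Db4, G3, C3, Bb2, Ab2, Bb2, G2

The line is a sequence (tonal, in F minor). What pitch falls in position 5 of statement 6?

Db3

Grouping in 7s, the 5th note of each cell is F2, G2, Ab2.
Extending up a 2nd: Bb2 → C3 → Db3.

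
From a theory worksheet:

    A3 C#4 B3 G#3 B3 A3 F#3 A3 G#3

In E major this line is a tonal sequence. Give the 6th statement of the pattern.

With a 3-note motive the entries are A3, G#3, F#3, each down a 2nd from the previous.
Carrying on: E3 → D#3 → C#3.
So cell 6 is C#3 E3 D#3.

C#3 E3 D#3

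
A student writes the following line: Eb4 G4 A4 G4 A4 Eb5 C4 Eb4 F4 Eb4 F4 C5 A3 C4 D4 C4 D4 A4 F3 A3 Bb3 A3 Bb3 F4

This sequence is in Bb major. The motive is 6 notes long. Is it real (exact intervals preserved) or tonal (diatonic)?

Every note is diatonic to Bb major.
Cell 1 has +4 semitones from note 1 to 2, but cell 2 has +3 — the interval quality changes while the contour stays the same, which is the hallmark of a tonal sequence.

tonal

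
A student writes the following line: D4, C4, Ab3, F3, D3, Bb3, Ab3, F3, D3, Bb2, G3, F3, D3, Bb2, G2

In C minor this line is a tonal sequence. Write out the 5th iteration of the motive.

Unit = 5 notes; the statements start on D4, Bb3, G3, moving down a 3rd each time.
Continuing the starts: Eb3 → C3.
From C3 the diatonic shape gives C3 Bb2 G2 Eb2 C2.

C3 Bb2 G2 Eb2 C2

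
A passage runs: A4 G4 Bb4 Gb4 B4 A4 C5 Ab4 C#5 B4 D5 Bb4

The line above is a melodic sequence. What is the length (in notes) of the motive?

Try groups of 4 (3 cells in 12 notes):
A4 G4 Bb4 Gb4 | B4 A4 C5 Ab4 | C#5 B4 D5 Bb4
That's a consistent up a 2nd shift per cell, and no other grouping gives one.

4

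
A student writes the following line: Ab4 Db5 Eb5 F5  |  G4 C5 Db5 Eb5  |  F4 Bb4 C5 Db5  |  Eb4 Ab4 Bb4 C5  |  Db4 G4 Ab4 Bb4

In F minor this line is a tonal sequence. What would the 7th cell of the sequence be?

Taking 4-note groups, the heads are Ab4, G4, F4, Eb4, Db4: the pattern moves down a 2nd.
Extending down a 2nd: C4 → Bb3.
From Bb3 the diatonic shape gives Bb3 Eb4 F4 G4.

Bb3 Eb4 F4 G4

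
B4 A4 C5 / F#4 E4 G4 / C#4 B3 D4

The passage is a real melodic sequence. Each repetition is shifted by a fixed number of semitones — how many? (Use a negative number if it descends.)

Taking 3-note groups, the heads are B4, F#4, C#4: the pattern moves down a 4th.
B4→F#4 is 66 − 71 = -5 semitones.

-5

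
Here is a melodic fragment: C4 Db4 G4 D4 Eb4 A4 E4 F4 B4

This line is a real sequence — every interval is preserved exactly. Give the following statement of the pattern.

Taking 3-note groups, the heads are C4, D4, E4: the pattern moves up a 2nd.
From F#4 the exact shape gives F#4 G4 C#5.

F#4 G4 C#5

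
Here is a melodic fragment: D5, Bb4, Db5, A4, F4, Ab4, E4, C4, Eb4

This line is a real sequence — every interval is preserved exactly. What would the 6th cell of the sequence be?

C#3 A2 C3

Unit = 3 notes; the statements start on D5, A4, E4, moving down a 4th each time.
Extending down a 4th: B3 → F#3 → C#3.
So cell 6 is C#3 A2 C3.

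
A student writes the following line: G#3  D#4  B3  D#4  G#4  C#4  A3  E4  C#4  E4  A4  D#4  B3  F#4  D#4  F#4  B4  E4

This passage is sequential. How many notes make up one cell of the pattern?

6

18 notes total. Splitting into 3 groups of 6:
G#3 D#4 B3 D#4 G#4 C#4 | A3 E4 C#4 E4 A4 D#4 | B3 F#4 D#4 F#4 B4 E4
Every group is a transposition up a 2nd of the one before; no shorter unit works.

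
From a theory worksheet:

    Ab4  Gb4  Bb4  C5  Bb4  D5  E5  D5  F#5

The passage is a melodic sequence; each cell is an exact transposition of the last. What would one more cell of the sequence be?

G#5 F#5 A#5

The 3-note cells begin on Ab4, C5, E5 — each up a 3rd from the last.
From G#5 the exact shape gives G#5 F#5 A#5.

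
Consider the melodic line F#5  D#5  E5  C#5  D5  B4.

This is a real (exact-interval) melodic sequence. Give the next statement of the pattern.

C5 A4

Taking 2-note groups, the heads are F#5, E5, D5: the pattern moves down a 2nd.
From C5 the exact shape gives C5 A4.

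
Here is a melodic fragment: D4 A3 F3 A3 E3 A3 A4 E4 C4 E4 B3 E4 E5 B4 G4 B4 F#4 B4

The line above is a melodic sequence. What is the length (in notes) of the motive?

There are 18 notes; a 6-note unit gives 3 cells:
D4 A3 F3 A3 E3 A3 | A4 E4 C4 E4 B3 E4 | E5 B4 G4 B4 F#4 B4
That's a consistent up a 5th shift per cell, and no other grouping gives one.

6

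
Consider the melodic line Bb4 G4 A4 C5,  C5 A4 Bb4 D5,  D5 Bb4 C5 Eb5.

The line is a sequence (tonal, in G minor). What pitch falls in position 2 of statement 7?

Grouping in 4s, the 2nd note of each cell is G4, A4, Bb4.
Each moves up a 2nd. Continuing: C5 → D5 → Eb5 → F5.

F5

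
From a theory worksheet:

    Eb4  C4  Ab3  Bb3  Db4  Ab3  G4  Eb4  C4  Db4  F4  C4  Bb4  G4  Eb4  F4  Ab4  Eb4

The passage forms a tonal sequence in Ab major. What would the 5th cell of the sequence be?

F5 Db5 Bb4 C5 Eb5 Bb4

Taking 6-note groups, the heads are Eb4, G4, Bb4: the pattern moves up a 3rd.
Carrying on: Db5 → F5.
Statement 5 starts on F5 and keeps the same diatonic contour: F5 Db5 Bb4 C5 Eb5 Bb4.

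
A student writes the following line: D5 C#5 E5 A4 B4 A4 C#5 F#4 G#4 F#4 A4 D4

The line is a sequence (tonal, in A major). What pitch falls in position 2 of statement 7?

E3

The unit is 4 notes. Position-2 pitches of the 3 shown cells: C#5, A4, F#4.
Carrying that down a 3rd forward: D4 → B3 → G#3 → E3.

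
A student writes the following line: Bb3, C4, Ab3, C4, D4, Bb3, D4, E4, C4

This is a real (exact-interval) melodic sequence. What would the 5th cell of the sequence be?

Unit = 3 notes; the statements start on Bb3, C4, D4, moving up a 2nd each time.
Extending up a 2nd: E4 → F#4.
From F#4 the exact shape gives F#4 G#4 E4.

F#4 G#4 E4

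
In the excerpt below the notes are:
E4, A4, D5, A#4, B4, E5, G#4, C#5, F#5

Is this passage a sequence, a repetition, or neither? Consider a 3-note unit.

Note 1 of cell 2 is A#4; if this were a sequence it would be F#4. No unit length gives a consistent transposition pattern.

neither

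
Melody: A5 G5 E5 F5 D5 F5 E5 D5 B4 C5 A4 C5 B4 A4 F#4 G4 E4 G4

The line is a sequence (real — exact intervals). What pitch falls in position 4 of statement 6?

E3

With 6-note cells, note 4 of each statement runs F5, C5, G4.
Carrying that down a 4th forward: D4 → A3 → E3.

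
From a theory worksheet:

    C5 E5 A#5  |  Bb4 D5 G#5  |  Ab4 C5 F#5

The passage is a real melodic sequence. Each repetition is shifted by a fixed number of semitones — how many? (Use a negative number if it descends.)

Taking 3-note groups, the heads are C5, Bb4, Ab4: the pattern moves down a 2nd.
Counting half-steps from C5 to Bb4: -2.

-2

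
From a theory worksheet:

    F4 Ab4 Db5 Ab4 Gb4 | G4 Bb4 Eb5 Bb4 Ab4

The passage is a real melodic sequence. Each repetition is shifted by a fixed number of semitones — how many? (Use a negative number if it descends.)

2

Taking 5-note groups, the heads are F4, G4: the pattern moves up a 2nd.
Counting half-steps from F4 to G4: 2.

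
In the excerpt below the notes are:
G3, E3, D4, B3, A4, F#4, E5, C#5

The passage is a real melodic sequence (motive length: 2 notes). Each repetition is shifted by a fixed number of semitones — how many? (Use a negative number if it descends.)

Taking 2-note groups, the heads are G3, D4, A4, E5: the pattern moves up a 5th.
G3 to D4 spans +7 semitones.

7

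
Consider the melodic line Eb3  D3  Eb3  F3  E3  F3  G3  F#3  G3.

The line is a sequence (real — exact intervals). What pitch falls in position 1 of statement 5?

Grouping in 3s, the 1st note of each cell is Eb3, F3, G3.
Carrying that up a 2nd forward: A3 → B3.

B3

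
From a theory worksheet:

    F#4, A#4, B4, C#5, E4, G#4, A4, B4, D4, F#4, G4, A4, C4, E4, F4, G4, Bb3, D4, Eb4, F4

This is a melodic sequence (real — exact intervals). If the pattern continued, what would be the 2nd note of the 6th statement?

The unit is 4 notes. Position-2 pitches of the 5 shown cells: A#4, G#4, F#4, E4, D4.
One more down a 2nd gives C4.

C4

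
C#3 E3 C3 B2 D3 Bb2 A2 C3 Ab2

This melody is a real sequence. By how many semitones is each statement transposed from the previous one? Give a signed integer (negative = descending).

The 3-note cells begin on C#3, B2, A2 — each down a 2nd from the last.
C#3 to B2 spans -2 semitones.

-2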